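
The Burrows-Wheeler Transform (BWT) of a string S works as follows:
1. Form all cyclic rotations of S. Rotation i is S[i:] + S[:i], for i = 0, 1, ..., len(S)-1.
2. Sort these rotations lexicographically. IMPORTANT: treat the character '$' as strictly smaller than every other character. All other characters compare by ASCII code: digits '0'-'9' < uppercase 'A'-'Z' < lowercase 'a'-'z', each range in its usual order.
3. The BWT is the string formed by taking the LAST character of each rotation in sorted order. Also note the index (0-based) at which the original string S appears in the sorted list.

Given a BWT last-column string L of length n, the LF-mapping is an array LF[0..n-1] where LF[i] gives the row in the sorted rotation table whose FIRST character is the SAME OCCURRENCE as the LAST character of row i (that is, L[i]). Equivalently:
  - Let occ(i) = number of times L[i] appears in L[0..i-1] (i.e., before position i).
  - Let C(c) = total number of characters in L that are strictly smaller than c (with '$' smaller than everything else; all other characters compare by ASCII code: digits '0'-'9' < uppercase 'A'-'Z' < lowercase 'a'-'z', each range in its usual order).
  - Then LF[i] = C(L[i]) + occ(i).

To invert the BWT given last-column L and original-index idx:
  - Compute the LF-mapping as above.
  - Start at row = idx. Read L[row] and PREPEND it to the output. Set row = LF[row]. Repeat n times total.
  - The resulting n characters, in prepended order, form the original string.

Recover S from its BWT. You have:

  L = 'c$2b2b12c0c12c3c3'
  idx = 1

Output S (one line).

Answer: 03ccc3cb1b22122c$

Derivation:
LF mapping: 12 0 4 10 5 11 2 6 13 1 14 3 7 15 8 16 9
Walk LF starting at row 1, prepending L[row]:
  step 1: row=1, L[1]='$', prepend. Next row=LF[1]=0
  step 2: row=0, L[0]='c', prepend. Next row=LF[0]=12
  step 3: row=12, L[12]='2', prepend. Next row=LF[12]=7
  step 4: row=7, L[7]='2', prepend. Next row=LF[7]=6
  step 5: row=6, L[6]='1', prepend. Next row=LF[6]=2
  step 6: row=2, L[2]='2', prepend. Next row=LF[2]=4
  step 7: row=4, L[4]='2', prepend. Next row=LF[4]=5
  step 8: row=5, L[5]='b', prepend. Next row=LF[5]=11
  step 9: row=11, L[11]='1', prepend. Next row=LF[11]=3
  step 10: row=3, L[3]='b', prepend. Next row=LF[3]=10
  step 11: row=10, L[10]='c', prepend. Next row=LF[10]=14
  step 12: row=14, L[14]='3', prepend. Next row=LF[14]=8
  step 13: row=8, L[8]='c', prepend. Next row=LF[8]=13
  step 14: row=13, L[13]='c', prepend. Next row=LF[13]=15
  step 15: row=15, L[15]='c', prepend. Next row=LF[15]=16
  step 16: row=16, L[16]='3', prepend. Next row=LF[16]=9
  step 17: row=9, L[9]='0', prepend. Next row=LF[9]=1
Reversed output: 03ccc3cb1b22122c$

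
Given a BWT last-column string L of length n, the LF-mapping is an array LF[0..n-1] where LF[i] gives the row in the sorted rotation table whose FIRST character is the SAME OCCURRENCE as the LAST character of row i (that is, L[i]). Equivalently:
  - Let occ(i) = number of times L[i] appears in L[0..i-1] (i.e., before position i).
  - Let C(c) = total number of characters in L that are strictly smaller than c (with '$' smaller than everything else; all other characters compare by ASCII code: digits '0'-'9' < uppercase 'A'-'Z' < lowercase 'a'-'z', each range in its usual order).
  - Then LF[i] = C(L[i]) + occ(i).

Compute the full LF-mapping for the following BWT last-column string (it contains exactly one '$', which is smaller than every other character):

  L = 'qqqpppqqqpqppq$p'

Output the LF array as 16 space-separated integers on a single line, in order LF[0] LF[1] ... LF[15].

Answer: 8 9 10 1 2 3 11 12 13 4 14 5 6 15 0 7

Derivation:
Char counts: '$':1, 'p':7, 'q':8
C (first-col start): C('$')=0, C('p')=1, C('q')=8
L[0]='q': occ=0, LF[0]=C('q')+0=8+0=8
L[1]='q': occ=1, LF[1]=C('q')+1=8+1=9
L[2]='q': occ=2, LF[2]=C('q')+2=8+2=10
L[3]='p': occ=0, LF[3]=C('p')+0=1+0=1
L[4]='p': occ=1, LF[4]=C('p')+1=1+1=2
L[5]='p': occ=2, LF[5]=C('p')+2=1+2=3
L[6]='q': occ=3, LF[6]=C('q')+3=8+3=11
L[7]='q': occ=4, LF[7]=C('q')+4=8+4=12
L[8]='q': occ=5, LF[8]=C('q')+5=8+5=13
L[9]='p': occ=3, LF[9]=C('p')+3=1+3=4
L[10]='q': occ=6, LF[10]=C('q')+6=8+6=14
L[11]='p': occ=4, LF[11]=C('p')+4=1+4=5
L[12]='p': occ=5, LF[12]=C('p')+5=1+5=6
L[13]='q': occ=7, LF[13]=C('q')+7=8+7=15
L[14]='$': occ=0, LF[14]=C('$')+0=0+0=0
L[15]='p': occ=6, LF[15]=C('p')+6=1+6=7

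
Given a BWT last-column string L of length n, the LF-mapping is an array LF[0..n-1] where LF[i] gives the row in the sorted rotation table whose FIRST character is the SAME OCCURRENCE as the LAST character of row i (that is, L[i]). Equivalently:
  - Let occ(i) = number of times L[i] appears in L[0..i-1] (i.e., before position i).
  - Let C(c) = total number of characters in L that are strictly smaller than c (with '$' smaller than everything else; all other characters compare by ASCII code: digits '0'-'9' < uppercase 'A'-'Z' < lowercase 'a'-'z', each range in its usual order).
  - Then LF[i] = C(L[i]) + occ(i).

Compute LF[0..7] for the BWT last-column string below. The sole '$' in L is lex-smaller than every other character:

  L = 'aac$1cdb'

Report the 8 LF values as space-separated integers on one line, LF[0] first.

Char counts: '$':1, '1':1, 'a':2, 'b':1, 'c':2, 'd':1
C (first-col start): C('$')=0, C('1')=1, C('a')=2, C('b')=4, C('c')=5, C('d')=7
L[0]='a': occ=0, LF[0]=C('a')+0=2+0=2
L[1]='a': occ=1, LF[1]=C('a')+1=2+1=3
L[2]='c': occ=0, LF[2]=C('c')+0=5+0=5
L[3]='$': occ=0, LF[3]=C('$')+0=0+0=0
L[4]='1': occ=0, LF[4]=C('1')+0=1+0=1
L[5]='c': occ=1, LF[5]=C('c')+1=5+1=6
L[6]='d': occ=0, LF[6]=C('d')+0=7+0=7
L[7]='b': occ=0, LF[7]=C('b')+0=4+0=4

Answer: 2 3 5 0 1 6 7 4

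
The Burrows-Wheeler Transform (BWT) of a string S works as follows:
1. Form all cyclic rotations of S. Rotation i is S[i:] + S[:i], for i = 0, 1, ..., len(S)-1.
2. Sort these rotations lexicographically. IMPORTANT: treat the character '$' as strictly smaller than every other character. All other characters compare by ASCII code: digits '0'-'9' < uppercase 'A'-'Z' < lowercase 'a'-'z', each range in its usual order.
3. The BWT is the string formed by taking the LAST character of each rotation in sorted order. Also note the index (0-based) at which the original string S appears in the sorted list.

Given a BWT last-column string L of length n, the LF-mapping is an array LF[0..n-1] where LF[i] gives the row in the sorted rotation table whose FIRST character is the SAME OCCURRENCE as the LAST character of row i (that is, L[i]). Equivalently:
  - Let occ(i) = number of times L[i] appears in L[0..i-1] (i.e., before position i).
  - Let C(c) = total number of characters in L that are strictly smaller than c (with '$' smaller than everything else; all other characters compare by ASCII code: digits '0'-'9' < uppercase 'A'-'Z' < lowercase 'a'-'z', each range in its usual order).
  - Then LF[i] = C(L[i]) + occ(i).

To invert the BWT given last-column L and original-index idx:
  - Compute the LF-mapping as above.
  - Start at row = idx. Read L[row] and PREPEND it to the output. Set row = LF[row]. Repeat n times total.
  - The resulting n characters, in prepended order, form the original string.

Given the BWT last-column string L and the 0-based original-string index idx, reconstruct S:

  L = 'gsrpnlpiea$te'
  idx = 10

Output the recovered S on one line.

Answer: repetsapling$

Derivation:
LF mapping: 4 11 10 8 7 6 9 5 2 1 0 12 3
Walk LF starting at row 10, prepending L[row]:
  step 1: row=10, L[10]='$', prepend. Next row=LF[10]=0
  step 2: row=0, L[0]='g', prepend. Next row=LF[0]=4
  step 3: row=4, L[4]='n', prepend. Next row=LF[4]=7
  step 4: row=7, L[7]='i', prepend. Next row=LF[7]=5
  step 5: row=5, L[5]='l', prepend. Next row=LF[5]=6
  step 6: row=6, L[6]='p', prepend. Next row=LF[6]=9
  step 7: row=9, L[9]='a', prepend. Next row=LF[9]=1
  step 8: row=1, L[1]='s', prepend. Next row=LF[1]=11
  step 9: row=11, L[11]='t', prepend. Next row=LF[11]=12
  step 10: row=12, L[12]='e', prepend. Next row=LF[12]=3
  step 11: row=3, L[3]='p', prepend. Next row=LF[3]=8
  step 12: row=8, L[8]='e', prepend. Next row=LF[8]=2
  step 13: row=2, L[2]='r', prepend. Next row=LF[2]=10
Reversed output: repetsapling$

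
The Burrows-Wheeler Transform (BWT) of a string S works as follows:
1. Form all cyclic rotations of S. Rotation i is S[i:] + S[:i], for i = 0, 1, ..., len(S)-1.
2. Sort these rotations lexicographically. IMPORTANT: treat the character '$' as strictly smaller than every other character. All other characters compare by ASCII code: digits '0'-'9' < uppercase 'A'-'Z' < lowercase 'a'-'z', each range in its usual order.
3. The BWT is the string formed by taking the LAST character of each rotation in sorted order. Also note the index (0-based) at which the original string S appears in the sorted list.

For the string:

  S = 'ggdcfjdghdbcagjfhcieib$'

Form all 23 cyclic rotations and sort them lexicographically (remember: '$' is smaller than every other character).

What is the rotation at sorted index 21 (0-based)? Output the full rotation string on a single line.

All 23 rotations (rotation i = S[i:]+S[:i]):
  rot[0] = ggdcfjdghdbcagjfhcieib$
  rot[1] = gdcfjdghdbcagjfhcieib$g
  rot[2] = dcfjdghdbcagjfhcieib$gg
  rot[3] = cfjdghdbcagjfhcieib$ggd
  rot[4] = fjdghdbcagjfhcieib$ggdc
  rot[5] = jdghdbcagjfhcieib$ggdcf
  rot[6] = dghdbcagjfhcieib$ggdcfj
  rot[7] = ghdbcagjfhcieib$ggdcfjd
  rot[8] = hdbcagjfhcieib$ggdcfjdg
  rot[9] = dbcagjfhcieib$ggdcfjdgh
  rot[10] = bcagjfhcieib$ggdcfjdghd
  rot[11] = cagjfhcieib$ggdcfjdghdb
  rot[12] = agjfhcieib$ggdcfjdghdbc
  rot[13] = gjfhcieib$ggdcfjdghdbca
  rot[14] = jfhcieib$ggdcfjdghdbcag
  rot[15] = fhcieib$ggdcfjdghdbcagj
  rot[16] = hcieib$ggdcfjdghdbcagjf
  rot[17] = cieib$ggdcfjdghdbcagjfh
  rot[18] = ieib$ggdcfjdghdbcagjfhc
  rot[19] = eib$ggdcfjdghdbcagjfhci
  rot[20] = ib$ggdcfjdghdbcagjfhcie
  rot[21] = b$ggdcfjdghdbcagjfhciei
  rot[22] = $ggdcfjdghdbcagjfhcieib
Sorted (with $ < everything):
  sorted[0] = $ggdcfjdghdbcagjfhcieib
  sorted[1] = agjfhcieib$ggdcfjdghdbc
  sorted[2] = b$ggdcfjdghdbcagjfhciei
  sorted[3] = bcagjfhcieib$ggdcfjdghd
  sorted[4] = cagjfhcieib$ggdcfjdghdb
  sorted[5] = cfjdghdbcagjfhcieib$ggd
  sorted[6] = cieib$ggdcfjdghdbcagjfh
  sorted[7] = dbcagjfhcieib$ggdcfjdgh
  sorted[8] = dcfjdghdbcagjfhcieib$gg
  sorted[9] = dghdbcagjfhcieib$ggdcfj
  sorted[10] = eib$ggdcfjdghdbcagjfhci
  sorted[11] = fhcieib$ggdcfjdghdbcagj
  sorted[12] = fjdghdbcagjfhcieib$ggdc
  sorted[13] = gdcfjdghdbcagjfhcieib$g
  sorted[14] = ggdcfjdghdbcagjfhcieib$
  sorted[15] = ghdbcagjfhcieib$ggdcfjd
  sorted[16] = gjfhcieib$ggdcfjdghdbca
  sorted[17] = hcieib$ggdcfjdghdbcagjf
  sorted[18] = hdbcagjfhcieib$ggdcfjdg
  sorted[19] = ib$ggdcfjdghdbcagjfhcie
  sorted[20] = ieib$ggdcfjdghdbcagjfhc
  sorted[21] = jdghdbcagjfhcieib$ggdcf
  sorted[22] = jfhcieib$ggdcfjdghdbcag
sorted[21] = jdghdbcagjfhcieib$ggdcf

Answer: jdghdbcagjfhcieib$ggdcf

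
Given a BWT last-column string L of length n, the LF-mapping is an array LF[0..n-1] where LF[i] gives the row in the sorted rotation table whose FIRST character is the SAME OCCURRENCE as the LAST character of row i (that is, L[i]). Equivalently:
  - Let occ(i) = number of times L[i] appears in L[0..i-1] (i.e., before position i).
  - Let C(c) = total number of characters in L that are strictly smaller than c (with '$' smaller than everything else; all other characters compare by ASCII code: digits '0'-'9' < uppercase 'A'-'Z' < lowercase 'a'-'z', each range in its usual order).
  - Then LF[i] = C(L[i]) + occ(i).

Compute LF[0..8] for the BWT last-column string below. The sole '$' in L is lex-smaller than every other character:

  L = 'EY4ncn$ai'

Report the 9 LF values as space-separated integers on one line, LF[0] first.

Char counts: '$':1, '4':1, 'E':1, 'Y':1, 'a':1, 'c':1, 'i':1, 'n':2
C (first-col start): C('$')=0, C('4')=1, C('E')=2, C('Y')=3, C('a')=4, C('c')=5, C('i')=6, C('n')=7
L[0]='E': occ=0, LF[0]=C('E')+0=2+0=2
L[1]='Y': occ=0, LF[1]=C('Y')+0=3+0=3
L[2]='4': occ=0, LF[2]=C('4')+0=1+0=1
L[3]='n': occ=0, LF[3]=C('n')+0=7+0=7
L[4]='c': occ=0, LF[4]=C('c')+0=5+0=5
L[5]='n': occ=1, LF[5]=C('n')+1=7+1=8
L[6]='$': occ=0, LF[6]=C('$')+0=0+0=0
L[7]='a': occ=0, LF[7]=C('a')+0=4+0=4
L[8]='i': occ=0, LF[8]=C('i')+0=6+0=6

Answer: 2 3 1 7 5 8 0 4 6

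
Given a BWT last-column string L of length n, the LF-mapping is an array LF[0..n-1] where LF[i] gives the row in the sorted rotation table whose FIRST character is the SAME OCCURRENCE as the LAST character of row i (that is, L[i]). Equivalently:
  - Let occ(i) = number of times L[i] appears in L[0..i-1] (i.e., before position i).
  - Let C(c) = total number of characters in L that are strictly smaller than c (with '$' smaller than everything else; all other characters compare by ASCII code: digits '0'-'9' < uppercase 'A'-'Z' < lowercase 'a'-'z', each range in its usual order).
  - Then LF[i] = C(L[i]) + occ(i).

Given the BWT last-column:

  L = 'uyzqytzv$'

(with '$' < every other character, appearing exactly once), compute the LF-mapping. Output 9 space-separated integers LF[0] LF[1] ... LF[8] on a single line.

Answer: 3 5 7 1 6 2 8 4 0

Derivation:
Char counts: '$':1, 'q':1, 't':1, 'u':1, 'v':1, 'y':2, 'z':2
C (first-col start): C('$')=0, C('q')=1, C('t')=2, C('u')=3, C('v')=4, C('y')=5, C('z')=7
L[0]='u': occ=0, LF[0]=C('u')+0=3+0=3
L[1]='y': occ=0, LF[1]=C('y')+0=5+0=5
L[2]='z': occ=0, LF[2]=C('z')+0=7+0=7
L[3]='q': occ=0, LF[3]=C('q')+0=1+0=1
L[4]='y': occ=1, LF[4]=C('y')+1=5+1=6
L[5]='t': occ=0, LF[5]=C('t')+0=2+0=2
L[6]='z': occ=1, LF[6]=C('z')+1=7+1=8
L[7]='v': occ=0, LF[7]=C('v')+0=4+0=4
L[8]='$': occ=0, LF[8]=C('$')+0=0+0=0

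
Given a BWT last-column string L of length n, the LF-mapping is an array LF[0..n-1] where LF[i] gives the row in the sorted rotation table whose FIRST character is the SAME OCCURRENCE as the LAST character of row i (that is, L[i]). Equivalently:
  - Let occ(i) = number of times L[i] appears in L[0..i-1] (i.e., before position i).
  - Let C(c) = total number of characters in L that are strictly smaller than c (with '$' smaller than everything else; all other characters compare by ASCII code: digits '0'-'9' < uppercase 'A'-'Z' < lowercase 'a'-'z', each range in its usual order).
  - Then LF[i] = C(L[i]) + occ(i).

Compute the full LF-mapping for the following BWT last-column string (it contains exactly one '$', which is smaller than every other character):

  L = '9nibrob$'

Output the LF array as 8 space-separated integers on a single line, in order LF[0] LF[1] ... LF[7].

Char counts: '$':1, '9':1, 'b':2, 'i':1, 'n':1, 'o':1, 'r':1
C (first-col start): C('$')=0, C('9')=1, C('b')=2, C('i')=4, C('n')=5, C('o')=6, C('r')=7
L[0]='9': occ=0, LF[0]=C('9')+0=1+0=1
L[1]='n': occ=0, LF[1]=C('n')+0=5+0=5
L[2]='i': occ=0, LF[2]=C('i')+0=4+0=4
L[3]='b': occ=0, LF[3]=C('b')+0=2+0=2
L[4]='r': occ=0, LF[4]=C('r')+0=7+0=7
L[5]='o': occ=0, LF[5]=C('o')+0=6+0=6
L[6]='b': occ=1, LF[6]=C('b')+1=2+1=3
L[7]='$': occ=0, LF[7]=C('$')+0=0+0=0

Answer: 1 5 4 2 7 6 3 0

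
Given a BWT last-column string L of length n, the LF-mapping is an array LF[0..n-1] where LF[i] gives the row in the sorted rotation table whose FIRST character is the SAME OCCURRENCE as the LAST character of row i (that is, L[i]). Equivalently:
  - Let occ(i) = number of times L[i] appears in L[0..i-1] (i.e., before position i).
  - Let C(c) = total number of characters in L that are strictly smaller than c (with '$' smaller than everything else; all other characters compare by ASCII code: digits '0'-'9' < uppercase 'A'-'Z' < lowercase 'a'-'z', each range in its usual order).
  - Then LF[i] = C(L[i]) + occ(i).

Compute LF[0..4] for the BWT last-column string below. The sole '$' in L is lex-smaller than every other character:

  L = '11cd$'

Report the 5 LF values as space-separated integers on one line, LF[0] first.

Answer: 1 2 3 4 0

Derivation:
Char counts: '$':1, '1':2, 'c':1, 'd':1
C (first-col start): C('$')=0, C('1')=1, C('c')=3, C('d')=4
L[0]='1': occ=0, LF[0]=C('1')+0=1+0=1
L[1]='1': occ=1, LF[1]=C('1')+1=1+1=2
L[2]='c': occ=0, LF[2]=C('c')+0=3+0=3
L[3]='d': occ=0, LF[3]=C('d')+0=4+0=4
L[4]='$': occ=0, LF[4]=C('$')+0=0+0=0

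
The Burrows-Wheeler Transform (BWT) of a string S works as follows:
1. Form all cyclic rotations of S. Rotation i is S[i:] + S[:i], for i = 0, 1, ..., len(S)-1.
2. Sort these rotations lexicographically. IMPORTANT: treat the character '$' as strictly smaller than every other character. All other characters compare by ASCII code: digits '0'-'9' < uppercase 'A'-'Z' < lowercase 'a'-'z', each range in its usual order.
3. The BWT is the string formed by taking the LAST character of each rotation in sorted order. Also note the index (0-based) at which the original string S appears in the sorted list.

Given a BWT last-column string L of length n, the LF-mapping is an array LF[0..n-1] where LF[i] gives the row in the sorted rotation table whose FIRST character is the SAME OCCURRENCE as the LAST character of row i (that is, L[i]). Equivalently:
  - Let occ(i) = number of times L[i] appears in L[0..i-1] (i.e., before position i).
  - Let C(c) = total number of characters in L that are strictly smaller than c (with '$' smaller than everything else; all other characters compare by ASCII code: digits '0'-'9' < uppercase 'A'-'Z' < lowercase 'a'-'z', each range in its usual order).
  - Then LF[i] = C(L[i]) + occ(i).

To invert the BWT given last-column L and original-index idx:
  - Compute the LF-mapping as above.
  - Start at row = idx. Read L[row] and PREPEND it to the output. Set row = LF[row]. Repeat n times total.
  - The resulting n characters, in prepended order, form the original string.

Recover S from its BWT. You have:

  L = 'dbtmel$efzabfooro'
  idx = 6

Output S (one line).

LF mapping: 4 2 15 10 5 9 0 6 7 16 1 3 8 11 12 14 13
Walk LF starting at row 6, prepending L[row]:
  step 1: row=6, L[6]='$', prepend. Next row=LF[6]=0
  step 2: row=0, L[0]='d', prepend. Next row=LF[0]=4
  step 3: row=4, L[4]='e', prepend. Next row=LF[4]=5
  step 4: row=5, L[5]='l', prepend. Next row=LF[5]=9
  step 5: row=9, L[9]='z', prepend. Next row=LF[9]=16
  step 6: row=16, L[16]='o', prepend. Next row=LF[16]=13
  step 7: row=13, L[13]='o', prepend. Next row=LF[13]=11
  step 8: row=11, L[11]='b', prepend. Next row=LF[11]=3
  step 9: row=3, L[3]='m', prepend. Next row=LF[3]=10
  step 10: row=10, L[10]='a', prepend. Next row=LF[10]=1
  step 11: row=1, L[1]='b', prepend. Next row=LF[1]=2
  step 12: row=2, L[2]='t', prepend. Next row=LF[2]=15
  step 13: row=15, L[15]='r', prepend. Next row=LF[15]=14
  step 14: row=14, L[14]='o', prepend. Next row=LF[14]=12
  step 15: row=12, L[12]='f', prepend. Next row=LF[12]=8
  step 16: row=8, L[8]='f', prepend. Next row=LF[8]=7
  step 17: row=7, L[7]='e', prepend. Next row=LF[7]=6
Reversed output: effortbamboozled$

Answer: effortbamboozled$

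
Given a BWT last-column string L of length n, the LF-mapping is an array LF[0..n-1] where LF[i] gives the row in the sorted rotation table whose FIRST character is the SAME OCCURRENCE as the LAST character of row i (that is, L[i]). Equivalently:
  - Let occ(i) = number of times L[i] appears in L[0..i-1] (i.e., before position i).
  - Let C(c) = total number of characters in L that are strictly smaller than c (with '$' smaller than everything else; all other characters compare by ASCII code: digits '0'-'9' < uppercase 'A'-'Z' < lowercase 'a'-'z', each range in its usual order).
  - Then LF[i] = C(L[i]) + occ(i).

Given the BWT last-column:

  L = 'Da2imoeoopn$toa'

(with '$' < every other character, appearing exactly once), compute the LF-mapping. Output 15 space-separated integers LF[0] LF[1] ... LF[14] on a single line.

Answer: 2 3 1 6 7 9 5 10 11 13 8 0 14 12 4

Derivation:
Char counts: '$':1, '2':1, 'D':1, 'a':2, 'e':1, 'i':1, 'm':1, 'n':1, 'o':4, 'p':1, 't':1
C (first-col start): C('$')=0, C('2')=1, C('D')=2, C('a')=3, C('e')=5, C('i')=6, C('m')=7, C('n')=8, C('o')=9, C('p')=13, C('t')=14
L[0]='D': occ=0, LF[0]=C('D')+0=2+0=2
L[1]='a': occ=0, LF[1]=C('a')+0=3+0=3
L[2]='2': occ=0, LF[2]=C('2')+0=1+0=1
L[3]='i': occ=0, LF[3]=C('i')+0=6+0=6
L[4]='m': occ=0, LF[4]=C('m')+0=7+0=7
L[5]='o': occ=0, LF[5]=C('o')+0=9+0=9
L[6]='e': occ=0, LF[6]=C('e')+0=5+0=5
L[7]='o': occ=1, LF[7]=C('o')+1=9+1=10
L[8]='o': occ=2, LF[8]=C('o')+2=9+2=11
L[9]='p': occ=0, LF[9]=C('p')+0=13+0=13
L[10]='n': occ=0, LF[10]=C('n')+0=8+0=8
L[11]='$': occ=0, LF[11]=C('$')+0=0+0=0
L[12]='t': occ=0, LF[12]=C('t')+0=14+0=14
L[13]='o': occ=3, LF[13]=C('o')+3=9+3=12
L[14]='a': occ=1, LF[14]=C('a')+1=3+1=4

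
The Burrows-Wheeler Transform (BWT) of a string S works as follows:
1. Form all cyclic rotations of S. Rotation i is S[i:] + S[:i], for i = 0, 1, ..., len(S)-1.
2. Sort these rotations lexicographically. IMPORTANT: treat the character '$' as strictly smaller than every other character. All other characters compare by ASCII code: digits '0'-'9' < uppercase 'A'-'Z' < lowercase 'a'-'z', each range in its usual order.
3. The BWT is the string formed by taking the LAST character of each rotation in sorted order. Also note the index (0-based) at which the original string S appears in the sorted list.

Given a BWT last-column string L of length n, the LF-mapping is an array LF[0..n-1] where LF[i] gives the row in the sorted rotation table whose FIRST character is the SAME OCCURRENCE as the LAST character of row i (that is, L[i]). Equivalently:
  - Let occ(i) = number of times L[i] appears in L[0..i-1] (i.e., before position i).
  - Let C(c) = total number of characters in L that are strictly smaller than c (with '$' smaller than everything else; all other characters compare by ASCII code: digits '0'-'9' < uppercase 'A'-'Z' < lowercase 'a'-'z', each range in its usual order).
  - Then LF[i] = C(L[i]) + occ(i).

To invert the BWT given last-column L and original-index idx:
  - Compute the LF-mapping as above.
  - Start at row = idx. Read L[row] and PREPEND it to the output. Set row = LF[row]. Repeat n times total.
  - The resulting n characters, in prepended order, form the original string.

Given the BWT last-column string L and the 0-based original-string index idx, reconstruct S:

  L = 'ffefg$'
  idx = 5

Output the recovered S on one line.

Answer: gffef$

Derivation:
LF mapping: 2 3 1 4 5 0
Walk LF starting at row 5, prepending L[row]:
  step 1: row=5, L[5]='$', prepend. Next row=LF[5]=0
  step 2: row=0, L[0]='f', prepend. Next row=LF[0]=2
  step 3: row=2, L[2]='e', prepend. Next row=LF[2]=1
  step 4: row=1, L[1]='f', prepend. Next row=LF[1]=3
  step 5: row=3, L[3]='f', prepend. Next row=LF[3]=4
  step 6: row=4, L[4]='g', prepend. Next row=LF[4]=5
Reversed output: gffef$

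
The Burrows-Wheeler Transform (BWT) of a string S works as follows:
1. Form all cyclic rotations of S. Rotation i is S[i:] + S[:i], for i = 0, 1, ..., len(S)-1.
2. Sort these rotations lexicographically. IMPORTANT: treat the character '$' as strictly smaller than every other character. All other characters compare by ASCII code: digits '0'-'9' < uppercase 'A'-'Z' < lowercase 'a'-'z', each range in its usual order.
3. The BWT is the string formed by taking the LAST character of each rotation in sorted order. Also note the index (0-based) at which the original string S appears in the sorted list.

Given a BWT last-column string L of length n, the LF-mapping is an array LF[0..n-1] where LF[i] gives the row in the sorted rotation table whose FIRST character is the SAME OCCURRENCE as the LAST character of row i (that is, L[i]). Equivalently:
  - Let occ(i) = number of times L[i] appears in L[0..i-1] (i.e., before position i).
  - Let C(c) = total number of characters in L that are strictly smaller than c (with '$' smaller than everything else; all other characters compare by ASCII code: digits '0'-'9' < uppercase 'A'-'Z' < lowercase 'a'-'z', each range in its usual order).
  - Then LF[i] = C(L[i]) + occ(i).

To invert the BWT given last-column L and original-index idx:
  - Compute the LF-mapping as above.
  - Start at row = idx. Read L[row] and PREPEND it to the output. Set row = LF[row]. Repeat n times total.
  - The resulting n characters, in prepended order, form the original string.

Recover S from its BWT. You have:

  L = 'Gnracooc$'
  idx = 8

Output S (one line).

Answer: raccoonG$

Derivation:
LF mapping: 1 5 8 2 3 6 7 4 0
Walk LF starting at row 8, prepending L[row]:
  step 1: row=8, L[8]='$', prepend. Next row=LF[8]=0
  step 2: row=0, L[0]='G', prepend. Next row=LF[0]=1
  step 3: row=1, L[1]='n', prepend. Next row=LF[1]=5
  step 4: row=5, L[5]='o', prepend. Next row=LF[5]=6
  step 5: row=6, L[6]='o', prepend. Next row=LF[6]=7
  step 6: row=7, L[7]='c', prepend. Next row=LF[7]=4
  step 7: row=4, L[4]='c', prepend. Next row=LF[4]=3
  step 8: row=3, L[3]='a', prepend. Next row=LF[3]=2
  step 9: row=2, L[2]='r', prepend. Next row=LF[2]=8
Reversed output: raccoonG$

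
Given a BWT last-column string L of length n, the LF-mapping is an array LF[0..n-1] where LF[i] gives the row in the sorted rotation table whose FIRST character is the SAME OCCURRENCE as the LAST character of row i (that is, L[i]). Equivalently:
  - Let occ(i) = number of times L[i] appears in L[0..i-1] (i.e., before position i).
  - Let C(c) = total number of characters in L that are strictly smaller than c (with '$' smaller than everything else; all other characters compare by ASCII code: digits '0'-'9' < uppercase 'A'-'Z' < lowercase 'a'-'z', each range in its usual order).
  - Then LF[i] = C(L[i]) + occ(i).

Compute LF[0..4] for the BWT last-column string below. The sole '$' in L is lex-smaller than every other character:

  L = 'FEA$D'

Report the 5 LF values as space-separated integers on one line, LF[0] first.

Answer: 4 3 1 0 2

Derivation:
Char counts: '$':1, 'A':1, 'D':1, 'E':1, 'F':1
C (first-col start): C('$')=0, C('A')=1, C('D')=2, C('E')=3, C('F')=4
L[0]='F': occ=0, LF[0]=C('F')+0=4+0=4
L[1]='E': occ=0, LF[1]=C('E')+0=3+0=3
L[2]='A': occ=0, LF[2]=C('A')+0=1+0=1
L[3]='$': occ=0, LF[3]=C('$')+0=0+0=0
L[4]='D': occ=0, LF[4]=C('D')+0=2+0=2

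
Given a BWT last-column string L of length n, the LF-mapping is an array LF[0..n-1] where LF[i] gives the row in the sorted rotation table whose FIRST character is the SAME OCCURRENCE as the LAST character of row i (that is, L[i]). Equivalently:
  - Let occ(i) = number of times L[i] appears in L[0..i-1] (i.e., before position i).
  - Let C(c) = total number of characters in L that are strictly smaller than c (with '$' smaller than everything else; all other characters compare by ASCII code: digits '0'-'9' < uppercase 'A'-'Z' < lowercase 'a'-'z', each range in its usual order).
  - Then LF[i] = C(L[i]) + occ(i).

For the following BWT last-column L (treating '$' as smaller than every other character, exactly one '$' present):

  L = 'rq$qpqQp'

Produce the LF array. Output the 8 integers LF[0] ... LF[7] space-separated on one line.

Answer: 7 4 0 5 2 6 1 3

Derivation:
Char counts: '$':1, 'Q':1, 'p':2, 'q':3, 'r':1
C (first-col start): C('$')=0, C('Q')=1, C('p')=2, C('q')=4, C('r')=7
L[0]='r': occ=0, LF[0]=C('r')+0=7+0=7
L[1]='q': occ=0, LF[1]=C('q')+0=4+0=4
L[2]='$': occ=0, LF[2]=C('$')+0=0+0=0
L[3]='q': occ=1, LF[3]=C('q')+1=4+1=5
L[4]='p': occ=0, LF[4]=C('p')+0=2+0=2
L[5]='q': occ=2, LF[5]=C('q')+2=4+2=6
L[6]='Q': occ=0, LF[6]=C('Q')+0=1+0=1
L[7]='p': occ=1, LF[7]=C('p')+1=2+1=3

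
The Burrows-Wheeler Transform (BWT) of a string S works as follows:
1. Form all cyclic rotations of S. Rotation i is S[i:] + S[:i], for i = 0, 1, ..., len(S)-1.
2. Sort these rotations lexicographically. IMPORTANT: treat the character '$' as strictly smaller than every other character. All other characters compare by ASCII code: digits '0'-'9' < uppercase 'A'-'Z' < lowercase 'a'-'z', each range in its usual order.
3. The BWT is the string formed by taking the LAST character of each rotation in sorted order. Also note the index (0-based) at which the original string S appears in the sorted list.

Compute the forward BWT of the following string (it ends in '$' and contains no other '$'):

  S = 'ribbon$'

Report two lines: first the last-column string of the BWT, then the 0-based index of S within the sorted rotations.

Answer: nibrob$
6

Derivation:
All 7 rotations (rotation i = S[i:]+S[:i]):
  rot[0] = ribbon$
  rot[1] = ibbon$r
  rot[2] = bbon$ri
  rot[3] = bon$rib
  rot[4] = on$ribb
  rot[5] = n$ribbo
  rot[6] = $ribbon
Sorted (with $ < everything):
  sorted[0] = $ribbon  (last char: 'n')
  sorted[1] = bbon$ri  (last char: 'i')
  sorted[2] = bon$rib  (last char: 'b')
  sorted[3] = ibbon$r  (last char: 'r')
  sorted[4] = n$ribbo  (last char: 'o')
  sorted[5] = on$ribb  (last char: 'b')
  sorted[6] = ribbon$  (last char: '$')
Last column: nibrob$
Original string S is at sorted index 6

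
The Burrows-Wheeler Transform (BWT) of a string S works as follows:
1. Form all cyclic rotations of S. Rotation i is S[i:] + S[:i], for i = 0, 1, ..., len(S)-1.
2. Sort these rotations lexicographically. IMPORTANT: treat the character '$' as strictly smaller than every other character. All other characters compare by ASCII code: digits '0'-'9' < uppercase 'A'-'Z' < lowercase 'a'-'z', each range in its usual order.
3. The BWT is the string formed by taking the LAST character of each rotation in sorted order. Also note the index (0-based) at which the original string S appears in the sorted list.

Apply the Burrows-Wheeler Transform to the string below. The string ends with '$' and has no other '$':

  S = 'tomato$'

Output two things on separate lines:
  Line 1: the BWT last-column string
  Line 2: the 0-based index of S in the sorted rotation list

All 7 rotations (rotation i = S[i:]+S[:i]):
  rot[0] = tomato$
  rot[1] = omato$t
  rot[2] = mato$to
  rot[3] = ato$tom
  rot[4] = to$toma
  rot[5] = o$tomat
  rot[6] = $tomato
Sorted (with $ < everything):
  sorted[0] = $tomato  (last char: 'o')
  sorted[1] = ato$tom  (last char: 'm')
  sorted[2] = mato$to  (last char: 'o')
  sorted[3] = o$tomat  (last char: 't')
  sorted[4] = omato$t  (last char: 't')
  sorted[5] = to$toma  (last char: 'a')
  sorted[6] = tomato$  (last char: '$')
Last column: omotta$
Original string S is at sorted index 6

Answer: omotta$
6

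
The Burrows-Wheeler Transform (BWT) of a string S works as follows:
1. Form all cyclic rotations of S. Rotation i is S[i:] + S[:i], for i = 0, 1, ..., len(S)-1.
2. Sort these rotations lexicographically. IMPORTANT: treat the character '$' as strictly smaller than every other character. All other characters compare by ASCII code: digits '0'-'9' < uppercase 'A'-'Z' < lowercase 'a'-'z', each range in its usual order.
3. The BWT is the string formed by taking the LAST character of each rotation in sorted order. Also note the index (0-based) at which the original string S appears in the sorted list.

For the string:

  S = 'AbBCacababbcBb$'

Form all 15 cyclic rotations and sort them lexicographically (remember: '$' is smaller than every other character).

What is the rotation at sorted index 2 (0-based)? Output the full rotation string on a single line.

All 15 rotations (rotation i = S[i:]+S[:i]):
  rot[0] = AbBCacababbcBb$
  rot[1] = bBCacababbcBb$A
  rot[2] = BCacababbcBb$Ab
  rot[3] = CacababbcBb$AbB
  rot[4] = acababbcBb$AbBC
  rot[5] = cababbcBb$AbBCa
  rot[6] = ababbcBb$AbBCac
  rot[7] = babbcBb$AbBCaca
  rot[8] = abbcBb$AbBCacab
  rot[9] = bbcBb$AbBCacaba
  rot[10] = bcBb$AbBCacabab
  rot[11] = cBb$AbBCacababb
  rot[12] = Bb$AbBCacababbc
  rot[13] = b$AbBCacababbcB
  rot[14] = $AbBCacababbcBb
Sorted (with $ < everything):
  sorted[0] = $AbBCacababbcBb
  sorted[1] = AbBCacababbcBb$
  sorted[2] = BCacababbcBb$Ab
  sorted[3] = Bb$AbBCacababbc
  sorted[4] = CacababbcBb$AbB
  sorted[5] = ababbcBb$AbBCac
  sorted[6] = abbcBb$AbBCacab
  sorted[7] = acababbcBb$AbBC
  sorted[8] = b$AbBCacababbcB
  sorted[9] = bBCacababbcBb$A
  sorted[10] = babbcBb$AbBCaca
  sorted[11] = bbcBb$AbBCacaba
  sorted[12] = bcBb$AbBCacabab
  sorted[13] = cBb$AbBCacababb
  sorted[14] = cababbcBb$AbBCa
sorted[2] = BCacababbcBb$Ab

Answer: BCacababbcBb$Ab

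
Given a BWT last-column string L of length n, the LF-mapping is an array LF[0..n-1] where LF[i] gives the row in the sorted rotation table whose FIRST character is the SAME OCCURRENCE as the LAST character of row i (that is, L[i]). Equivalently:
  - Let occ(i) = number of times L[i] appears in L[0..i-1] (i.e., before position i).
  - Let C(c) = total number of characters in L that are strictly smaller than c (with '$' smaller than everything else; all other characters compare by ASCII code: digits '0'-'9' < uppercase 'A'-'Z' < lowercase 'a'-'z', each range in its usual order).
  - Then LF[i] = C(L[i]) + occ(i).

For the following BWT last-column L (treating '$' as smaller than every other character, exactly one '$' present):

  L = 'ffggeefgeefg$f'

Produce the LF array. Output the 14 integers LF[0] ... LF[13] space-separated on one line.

Answer: 5 6 10 11 1 2 7 12 3 4 8 13 0 9

Derivation:
Char counts: '$':1, 'e':4, 'f':5, 'g':4
C (first-col start): C('$')=0, C('e')=1, C('f')=5, C('g')=10
L[0]='f': occ=0, LF[0]=C('f')+0=5+0=5
L[1]='f': occ=1, LF[1]=C('f')+1=5+1=6
L[2]='g': occ=0, LF[2]=C('g')+0=10+0=10
L[3]='g': occ=1, LF[3]=C('g')+1=10+1=11
L[4]='e': occ=0, LF[4]=C('e')+0=1+0=1
L[5]='e': occ=1, LF[5]=C('e')+1=1+1=2
L[6]='f': occ=2, LF[6]=C('f')+2=5+2=7
L[7]='g': occ=2, LF[7]=C('g')+2=10+2=12
L[8]='e': occ=2, LF[8]=C('e')+2=1+2=3
L[9]='e': occ=3, LF[9]=C('e')+3=1+3=4
L[10]='f': occ=3, LF[10]=C('f')+3=5+3=8
L[11]='g': occ=3, LF[11]=C('g')+3=10+3=13
L[12]='$': occ=0, LF[12]=C('$')+0=0+0=0
L[13]='f': occ=4, LF[13]=C('f')+4=5+4=9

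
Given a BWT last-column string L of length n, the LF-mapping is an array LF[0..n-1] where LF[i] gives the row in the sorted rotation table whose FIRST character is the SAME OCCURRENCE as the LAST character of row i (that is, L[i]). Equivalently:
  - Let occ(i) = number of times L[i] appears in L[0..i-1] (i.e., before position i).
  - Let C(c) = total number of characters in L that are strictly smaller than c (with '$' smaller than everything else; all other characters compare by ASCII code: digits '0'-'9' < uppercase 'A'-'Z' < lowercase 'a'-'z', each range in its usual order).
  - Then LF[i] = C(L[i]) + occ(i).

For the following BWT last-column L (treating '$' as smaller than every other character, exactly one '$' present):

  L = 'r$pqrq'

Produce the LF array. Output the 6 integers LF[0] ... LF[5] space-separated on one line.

Char counts: '$':1, 'p':1, 'q':2, 'r':2
C (first-col start): C('$')=0, C('p')=1, C('q')=2, C('r')=4
L[0]='r': occ=0, LF[0]=C('r')+0=4+0=4
L[1]='$': occ=0, LF[1]=C('$')+0=0+0=0
L[2]='p': occ=0, LF[2]=C('p')+0=1+0=1
L[3]='q': occ=0, LF[3]=C('q')+0=2+0=2
L[4]='r': occ=1, LF[4]=C('r')+1=4+1=5
L[5]='q': occ=1, LF[5]=C('q')+1=2+1=3

Answer: 4 0 1 2 5 3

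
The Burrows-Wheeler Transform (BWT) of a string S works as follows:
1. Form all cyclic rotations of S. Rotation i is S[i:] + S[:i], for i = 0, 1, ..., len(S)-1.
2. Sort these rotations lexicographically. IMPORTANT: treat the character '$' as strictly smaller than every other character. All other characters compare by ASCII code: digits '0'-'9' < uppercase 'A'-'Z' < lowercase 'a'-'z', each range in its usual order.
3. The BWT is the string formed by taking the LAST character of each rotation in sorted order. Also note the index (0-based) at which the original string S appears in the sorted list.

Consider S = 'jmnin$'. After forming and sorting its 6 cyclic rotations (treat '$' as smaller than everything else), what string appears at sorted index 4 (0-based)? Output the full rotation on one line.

All 6 rotations (rotation i = S[i:]+S[:i]):
  rot[0] = jmnin$
  rot[1] = mnin$j
  rot[2] = nin$jm
  rot[3] = in$jmn
  rot[4] = n$jmni
  rot[5] = $jmnin
Sorted (with $ < everything):
  sorted[0] = $jmnin
  sorted[1] = in$jmn
  sorted[2] = jmnin$
  sorted[3] = mnin$j
  sorted[4] = n$jmni
  sorted[5] = nin$jm
sorted[4] = n$jmni

Answer: n$jmni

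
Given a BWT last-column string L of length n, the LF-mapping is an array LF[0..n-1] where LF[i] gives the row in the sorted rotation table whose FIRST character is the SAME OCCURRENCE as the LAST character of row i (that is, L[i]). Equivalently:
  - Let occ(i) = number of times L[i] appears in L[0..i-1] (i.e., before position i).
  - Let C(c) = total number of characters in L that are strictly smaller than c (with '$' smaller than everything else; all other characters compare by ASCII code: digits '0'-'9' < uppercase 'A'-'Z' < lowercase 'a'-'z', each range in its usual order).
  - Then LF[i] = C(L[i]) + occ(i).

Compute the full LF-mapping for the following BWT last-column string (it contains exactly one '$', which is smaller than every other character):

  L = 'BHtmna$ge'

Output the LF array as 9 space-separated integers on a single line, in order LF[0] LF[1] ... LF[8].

Char counts: '$':1, 'B':1, 'H':1, 'a':1, 'e':1, 'g':1, 'm':1, 'n':1, 't':1
C (first-col start): C('$')=0, C('B')=1, C('H')=2, C('a')=3, C('e')=4, C('g')=5, C('m')=6, C('n')=7, C('t')=8
L[0]='B': occ=0, LF[0]=C('B')+0=1+0=1
L[1]='H': occ=0, LF[1]=C('H')+0=2+0=2
L[2]='t': occ=0, LF[2]=C('t')+0=8+0=8
L[3]='m': occ=0, LF[3]=C('m')+0=6+0=6
L[4]='n': occ=0, LF[4]=C('n')+0=7+0=7
L[5]='a': occ=0, LF[5]=C('a')+0=3+0=3
L[6]='$': occ=0, LF[6]=C('$')+0=0+0=0
L[7]='g': occ=0, LF[7]=C('g')+0=5+0=5
L[8]='e': occ=0, LF[8]=C('e')+0=4+0=4

Answer: 1 2 8 6 7 3 0 5 4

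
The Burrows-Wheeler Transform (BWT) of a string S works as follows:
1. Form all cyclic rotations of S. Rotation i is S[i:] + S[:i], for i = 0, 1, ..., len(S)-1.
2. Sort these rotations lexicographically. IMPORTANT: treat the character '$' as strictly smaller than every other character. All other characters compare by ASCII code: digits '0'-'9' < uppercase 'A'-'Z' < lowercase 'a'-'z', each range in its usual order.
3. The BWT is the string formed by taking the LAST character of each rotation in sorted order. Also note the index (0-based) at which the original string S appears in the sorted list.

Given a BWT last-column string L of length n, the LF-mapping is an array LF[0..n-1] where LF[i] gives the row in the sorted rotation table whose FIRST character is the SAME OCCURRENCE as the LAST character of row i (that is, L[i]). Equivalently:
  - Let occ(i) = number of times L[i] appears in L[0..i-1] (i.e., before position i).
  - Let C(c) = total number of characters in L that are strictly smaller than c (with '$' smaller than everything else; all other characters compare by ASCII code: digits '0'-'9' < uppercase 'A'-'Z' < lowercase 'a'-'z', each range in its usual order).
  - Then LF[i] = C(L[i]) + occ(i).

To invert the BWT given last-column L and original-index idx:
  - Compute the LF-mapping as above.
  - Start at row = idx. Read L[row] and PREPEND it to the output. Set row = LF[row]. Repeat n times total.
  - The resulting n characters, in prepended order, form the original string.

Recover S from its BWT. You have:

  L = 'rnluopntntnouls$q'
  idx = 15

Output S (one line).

LF mapping: 11 3 1 15 7 9 4 13 5 14 6 8 16 2 12 0 10
Walk LF starting at row 15, prepending L[row]:
  step 1: row=15, L[15]='$', prepend. Next row=LF[15]=0
  step 2: row=0, L[0]='r', prepend. Next row=LF[0]=11
  step 3: row=11, L[11]='o', prepend. Next row=LF[11]=8
  step 4: row=8, L[8]='n', prepend. Next row=LF[8]=5
  step 5: row=5, L[5]='p', prepend. Next row=LF[5]=9
  step 6: row=9, L[9]='t', prepend. Next row=LF[9]=14
  step 7: row=14, L[14]='s', prepend. Next row=LF[14]=12
  step 8: row=12, L[12]='u', prepend. Next row=LF[12]=16
  step 9: row=16, L[16]='q', prepend. Next row=LF[16]=10
  step 10: row=10, L[10]='n', prepend. Next row=LF[10]=6
  step 11: row=6, L[6]='n', prepend. Next row=LF[6]=4
  step 12: row=4, L[4]='o', prepend. Next row=LF[4]=7
  step 13: row=7, L[7]='t', prepend. Next row=LF[7]=13
  step 14: row=13, L[13]='l', prepend. Next row=LF[13]=2
  step 15: row=2, L[2]='l', prepend. Next row=LF[2]=1
  step 16: row=1, L[1]='n', prepend. Next row=LF[1]=3
  step 17: row=3, L[3]='u', prepend. Next row=LF[3]=15
Reversed output: unlltonnqustpnor$

Answer: unlltonnqustpnor$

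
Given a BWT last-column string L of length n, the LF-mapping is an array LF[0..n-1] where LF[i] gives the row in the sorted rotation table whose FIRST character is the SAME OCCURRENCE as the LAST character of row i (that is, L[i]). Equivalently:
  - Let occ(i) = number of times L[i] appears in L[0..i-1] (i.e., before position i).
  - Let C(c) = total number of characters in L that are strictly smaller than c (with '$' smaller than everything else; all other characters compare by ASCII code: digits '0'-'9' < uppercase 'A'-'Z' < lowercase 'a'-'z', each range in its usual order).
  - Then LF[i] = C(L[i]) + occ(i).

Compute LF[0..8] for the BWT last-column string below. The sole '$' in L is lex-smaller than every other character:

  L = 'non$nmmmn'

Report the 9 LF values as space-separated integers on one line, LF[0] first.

Answer: 4 8 5 0 6 1 2 3 7

Derivation:
Char counts: '$':1, 'm':3, 'n':4, 'o':1
C (first-col start): C('$')=0, C('m')=1, C('n')=4, C('o')=8
L[0]='n': occ=0, LF[0]=C('n')+0=4+0=4
L[1]='o': occ=0, LF[1]=C('o')+0=8+0=8
L[2]='n': occ=1, LF[2]=C('n')+1=4+1=5
L[3]='$': occ=0, LF[3]=C('$')+0=0+0=0
L[4]='n': occ=2, LF[4]=C('n')+2=4+2=6
L[5]='m': occ=0, LF[5]=C('m')+0=1+0=1
L[6]='m': occ=1, LF[6]=C('m')+1=1+1=2
L[7]='m': occ=2, LF[7]=C('m')+2=1+2=3
L[8]='n': occ=3, LF[8]=C('n')+3=4+3=7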